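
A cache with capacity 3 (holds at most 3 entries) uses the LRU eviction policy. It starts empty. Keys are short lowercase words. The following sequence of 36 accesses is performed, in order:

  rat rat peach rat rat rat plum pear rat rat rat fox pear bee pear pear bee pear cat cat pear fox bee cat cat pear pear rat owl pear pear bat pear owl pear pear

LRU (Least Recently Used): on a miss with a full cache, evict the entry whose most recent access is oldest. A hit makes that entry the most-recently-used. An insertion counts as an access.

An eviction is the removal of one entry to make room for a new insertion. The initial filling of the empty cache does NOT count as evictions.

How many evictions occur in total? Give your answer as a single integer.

LRU simulation (capacity=3):
  1. access rat: MISS. Cache (LRU->MRU): [rat]
  2. access rat: HIT. Cache (LRU->MRU): [rat]
  3. access peach: MISS. Cache (LRU->MRU): [rat peach]
  4. access rat: HIT. Cache (LRU->MRU): [peach rat]
  5. access rat: HIT. Cache (LRU->MRU): [peach rat]
  6. access rat: HIT. Cache (LRU->MRU): [peach rat]
  7. access plum: MISS. Cache (LRU->MRU): [peach rat plum]
  8. access pear: MISS, evict peach. Cache (LRU->MRU): [rat plum pear]
  9. access rat: HIT. Cache (LRU->MRU): [plum pear rat]
  10. access rat: HIT. Cache (LRU->MRU): [plum pear rat]
  11. access rat: HIT. Cache (LRU->MRU): [plum pear rat]
  12. access fox: MISS, evict plum. Cache (LRU->MRU): [pear rat fox]
  13. access pear: HIT. Cache (LRU->MRU): [rat fox pear]
  14. access bee: MISS, evict rat. Cache (LRU->MRU): [fox pear bee]
  15. access pear: HIT. Cache (LRU->MRU): [fox bee pear]
  16. access pear: HIT. Cache (LRU->MRU): [fox bee pear]
  17. access bee: HIT. Cache (LRU->MRU): [fox pear bee]
  18. access pear: HIT. Cache (LRU->MRU): [fox bee pear]
  19. access cat: MISS, evict fox. Cache (LRU->MRU): [bee pear cat]
  20. access cat: HIT. Cache (LRU->MRU): [bee pear cat]
  21. access pear: HIT. Cache (LRU->MRU): [bee cat pear]
  22. access fox: MISS, evict bee. Cache (LRU->MRU): [cat pear fox]
  23. access bee: MISS, evict cat. Cache (LRU->MRU): [pear fox bee]
  24. access cat: MISS, evict pear. Cache (LRU->MRU): [fox bee cat]
  25. access cat: HIT. Cache (LRU->MRU): [fox bee cat]
  26. access pear: MISS, evict fox. Cache (LRU->MRU): [bee cat pear]
  27. access pear: HIT. Cache (LRU->MRU): [bee cat pear]
  28. access rat: MISS, evict bee. Cache (LRU->MRU): [cat pear rat]
  29. access owl: MISS, evict cat. Cache (LRU->MRU): [pear rat owl]
  30. access pear: HIT. Cache (LRU->MRU): [rat owl pear]
  31. access pear: HIT. Cache (LRU->MRU): [rat owl pear]
  32. access bat: MISS, evict rat. Cache (LRU->MRU): [owl pear bat]
  33. access pear: HIT. Cache (LRU->MRU): [owl bat pear]
  34. access owl: HIT. Cache (LRU->MRU): [bat pear owl]
  35. access pear: HIT. Cache (LRU->MRU): [bat owl pear]
  36. access pear: HIT. Cache (LRU->MRU): [bat owl pear]
Total: 22 hits, 14 misses, 11 evictions

Answer: 11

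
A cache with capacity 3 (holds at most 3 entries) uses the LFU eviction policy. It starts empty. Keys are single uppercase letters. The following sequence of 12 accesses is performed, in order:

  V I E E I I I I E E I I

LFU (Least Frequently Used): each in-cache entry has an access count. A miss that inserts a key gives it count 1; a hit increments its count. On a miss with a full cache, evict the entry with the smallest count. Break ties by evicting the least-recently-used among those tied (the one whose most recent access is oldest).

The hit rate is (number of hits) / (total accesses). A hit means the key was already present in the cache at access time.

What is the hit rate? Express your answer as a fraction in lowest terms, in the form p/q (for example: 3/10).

LFU simulation (capacity=3):
  1. access V: MISS. Cache: [V(c=1)]
  2. access I: MISS. Cache: [V(c=1) I(c=1)]
  3. access E: MISS. Cache: [V(c=1) I(c=1) E(c=1)]
  4. access E: HIT, count now 2. Cache: [V(c=1) I(c=1) E(c=2)]
  5. access I: HIT, count now 2. Cache: [V(c=1) E(c=2) I(c=2)]
  6. access I: HIT, count now 3. Cache: [V(c=1) E(c=2) I(c=3)]
  7. access I: HIT, count now 4. Cache: [V(c=1) E(c=2) I(c=4)]
  8. access I: HIT, count now 5. Cache: [V(c=1) E(c=2) I(c=5)]
  9. access E: HIT, count now 3. Cache: [V(c=1) E(c=3) I(c=5)]
  10. access E: HIT, count now 4. Cache: [V(c=1) E(c=4) I(c=5)]
  11. access I: HIT, count now 6. Cache: [V(c=1) E(c=4) I(c=6)]
  12. access I: HIT, count now 7. Cache: [V(c=1) E(c=4) I(c=7)]
Total: 9 hits, 3 misses, 0 evictions

Hit rate = 9/12 = 3/4

Answer: 3/4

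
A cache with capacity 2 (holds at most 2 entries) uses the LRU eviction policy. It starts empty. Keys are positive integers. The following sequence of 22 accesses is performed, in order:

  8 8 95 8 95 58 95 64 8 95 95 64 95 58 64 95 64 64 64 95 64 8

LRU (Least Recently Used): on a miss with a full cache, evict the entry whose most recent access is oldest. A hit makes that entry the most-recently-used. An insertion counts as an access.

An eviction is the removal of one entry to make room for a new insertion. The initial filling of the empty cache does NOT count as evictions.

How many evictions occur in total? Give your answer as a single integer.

LRU simulation (capacity=2):
  1. access 8: MISS. Cache (LRU->MRU): [8]
  2. access 8: HIT. Cache (LRU->MRU): [8]
  3. access 95: MISS. Cache (LRU->MRU): [8 95]
  4. access 8: HIT. Cache (LRU->MRU): [95 8]
  5. access 95: HIT. Cache (LRU->MRU): [8 95]
  6. access 58: MISS, evict 8. Cache (LRU->MRU): [95 58]
  7. access 95: HIT. Cache (LRU->MRU): [58 95]
  8. access 64: MISS, evict 58. Cache (LRU->MRU): [95 64]
  9. access 8: MISS, evict 95. Cache (LRU->MRU): [64 8]
  10. access 95: MISS, evict 64. Cache (LRU->MRU): [8 95]
  11. access 95: HIT. Cache (LRU->MRU): [8 95]
  12. access 64: MISS, evict 8. Cache (LRU->MRU): [95 64]
  13. access 95: HIT. Cache (LRU->MRU): [64 95]
  14. access 58: MISS, evict 64. Cache (LRU->MRU): [95 58]
  15. access 64: MISS, evict 95. Cache (LRU->MRU): [58 64]
  16. access 95: MISS, evict 58. Cache (LRU->MRU): [64 95]
  17. access 64: HIT. Cache (LRU->MRU): [95 64]
  18. access 64: HIT. Cache (LRU->MRU): [95 64]
  19. access 64: HIT. Cache (LRU->MRU): [95 64]
  20. access 95: HIT. Cache (LRU->MRU): [64 95]
  21. access 64: HIT. Cache (LRU->MRU): [95 64]
  22. access 8: MISS, evict 95. Cache (LRU->MRU): [64 8]
Total: 11 hits, 11 misses, 9 evictions

Answer: 9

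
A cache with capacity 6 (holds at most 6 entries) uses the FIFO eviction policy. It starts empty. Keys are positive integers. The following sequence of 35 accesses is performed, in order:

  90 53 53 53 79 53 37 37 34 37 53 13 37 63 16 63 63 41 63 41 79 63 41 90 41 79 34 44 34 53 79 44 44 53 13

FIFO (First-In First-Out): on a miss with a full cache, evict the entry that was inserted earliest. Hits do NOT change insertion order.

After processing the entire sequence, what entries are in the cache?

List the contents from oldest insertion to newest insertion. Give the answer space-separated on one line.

FIFO simulation (capacity=6):
  1. access 90: MISS. Cache (old->new): [90]
  2. access 53: MISS. Cache (old->new): [90 53]
  3. access 53: HIT. Cache (old->new): [90 53]
  4. access 53: HIT. Cache (old->new): [90 53]
  5. access 79: MISS. Cache (old->new): [90 53 79]
  6. access 53: HIT. Cache (old->new): [90 53 79]
  7. access 37: MISS. Cache (old->new): [90 53 79 37]
  8. access 37: HIT. Cache (old->new): [90 53 79 37]
  9. access 34: MISS. Cache (old->new): [90 53 79 37 34]
  10. access 37: HIT. Cache (old->new): [90 53 79 37 34]
  11. access 53: HIT. Cache (old->new): [90 53 79 37 34]
  12. access 13: MISS. Cache (old->new): [90 53 79 37 34 13]
  13. access 37: HIT. Cache (old->new): [90 53 79 37 34 13]
  14. access 63: MISS, evict 90. Cache (old->new): [53 79 37 34 13 63]
  15. access 16: MISS, evict 53. Cache (old->new): [79 37 34 13 63 16]
  16. access 63: HIT. Cache (old->new): [79 37 34 13 63 16]
  17. access 63: HIT. Cache (old->new): [79 37 34 13 63 16]
  18. access 41: MISS, evict 79. Cache (old->new): [37 34 13 63 16 41]
  19. access 63: HIT. Cache (old->new): [37 34 13 63 16 41]
  20. access 41: HIT. Cache (old->new): [37 34 13 63 16 41]
  21. access 79: MISS, evict 37. Cache (old->new): [34 13 63 16 41 79]
  22. access 63: HIT. Cache (old->new): [34 13 63 16 41 79]
  23. access 41: HIT. Cache (old->new): [34 13 63 16 41 79]
  24. access 90: MISS, evict 34. Cache (old->new): [13 63 16 41 79 90]
  25. access 41: HIT. Cache (old->new): [13 63 16 41 79 90]
  26. access 79: HIT. Cache (old->new): [13 63 16 41 79 90]
  27. access 34: MISS, evict 13. Cache (old->new): [63 16 41 79 90 34]
  28. access 44: MISS, evict 63. Cache (old->new): [16 41 79 90 34 44]
  29. access 34: HIT. Cache (old->new): [16 41 79 90 34 44]
  30. access 53: MISS, evict 16. Cache (old->new): [41 79 90 34 44 53]
  31. access 79: HIT. Cache (old->new): [41 79 90 34 44 53]
  32. access 44: HIT. Cache (old->new): [41 79 90 34 44 53]
  33. access 44: HIT. Cache (old->new): [41 79 90 34 44 53]
  34. access 53: HIT. Cache (old->new): [41 79 90 34 44 53]
  35. access 13: MISS, evict 41. Cache (old->new): [79 90 34 44 53 13]
Total: 20 hits, 15 misses, 9 evictions

Answer: 79 90 34 44 53 13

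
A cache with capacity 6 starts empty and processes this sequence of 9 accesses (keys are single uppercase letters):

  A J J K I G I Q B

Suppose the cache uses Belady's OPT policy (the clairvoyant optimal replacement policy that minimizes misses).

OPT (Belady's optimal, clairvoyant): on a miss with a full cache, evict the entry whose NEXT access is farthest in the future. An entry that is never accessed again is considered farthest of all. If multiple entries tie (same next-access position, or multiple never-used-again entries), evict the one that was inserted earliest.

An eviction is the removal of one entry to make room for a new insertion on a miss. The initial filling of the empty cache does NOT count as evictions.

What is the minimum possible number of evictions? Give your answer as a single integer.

Answer: 1

Derivation:
OPT (Belady) simulation (capacity=6):
  1. access A: MISS. Cache: [A]
  2. access J: MISS. Cache: [A J]
  3. access J: HIT. Next use of J: never. Cache: [A J]
  4. access K: MISS. Cache: [A J K]
  5. access I: MISS. Cache: [A J K I]
  6. access G: MISS. Cache: [A J K I G]
  7. access I: HIT. Next use of I: never. Cache: [A J K I G]
  8. access Q: MISS. Cache: [A J K I G Q]
  9. access B: MISS, evict A (next use: never). Cache: [J K I G Q B]
Total: 2 hits, 7 misses, 1 evictions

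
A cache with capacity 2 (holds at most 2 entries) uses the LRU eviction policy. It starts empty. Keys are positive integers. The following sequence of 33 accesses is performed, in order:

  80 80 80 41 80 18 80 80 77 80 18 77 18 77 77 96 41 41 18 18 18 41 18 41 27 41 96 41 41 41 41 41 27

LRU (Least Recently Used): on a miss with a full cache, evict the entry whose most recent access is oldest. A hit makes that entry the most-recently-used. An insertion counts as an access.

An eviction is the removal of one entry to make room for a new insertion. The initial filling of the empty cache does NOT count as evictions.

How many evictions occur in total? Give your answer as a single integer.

Answer: 10

Derivation:
LRU simulation (capacity=2):
  1. access 80: MISS. Cache (LRU->MRU): [80]
  2. access 80: HIT. Cache (LRU->MRU): [80]
  3. access 80: HIT. Cache (LRU->MRU): [80]
  4. access 41: MISS. Cache (LRU->MRU): [80 41]
  5. access 80: HIT. Cache (LRU->MRU): [41 80]
  6. access 18: MISS, evict 41. Cache (LRU->MRU): [80 18]
  7. access 80: HIT. Cache (LRU->MRU): [18 80]
  8. access 80: HIT. Cache (LRU->MRU): [18 80]
  9. access 77: MISS, evict 18. Cache (LRU->MRU): [80 77]
  10. access 80: HIT. Cache (LRU->MRU): [77 80]
  11. access 18: MISS, evict 77. Cache (LRU->MRU): [80 18]
  12. access 77: MISS, evict 80. Cache (LRU->MRU): [18 77]
  13. access 18: HIT. Cache (LRU->MRU): [77 18]
  14. access 77: HIT. Cache (LRU->MRU): [18 77]
  15. access 77: HIT. Cache (LRU->MRU): [18 77]
  16. access 96: MISS, evict 18. Cache (LRU->MRU): [77 96]
  17. access 41: MISS, evict 77. Cache (LRU->MRU): [96 41]
  18. access 41: HIT. Cache (LRU->MRU): [96 41]
  19. access 18: MISS, evict 96. Cache (LRU->MRU): [41 18]
  20. access 18: HIT. Cache (LRU->MRU): [41 18]
  21. access 18: HIT. Cache (LRU->MRU): [41 18]
  22. access 41: HIT. Cache (LRU->MRU): [18 41]
  23. access 18: HIT. Cache (LRU->MRU): [41 18]
  24. access 41: HIT. Cache (LRU->MRU): [18 41]
  25. access 27: MISS, evict 18. Cache (LRU->MRU): [41 27]
  26. access 41: HIT. Cache (LRU->MRU): [27 41]
  27. access 96: MISS, evict 27. Cache (LRU->MRU): [41 96]
  28. access 41: HIT. Cache (LRU->MRU): [96 41]
  29. access 41: HIT. Cache (LRU->MRU): [96 41]
  30. access 41: HIT. Cache (LRU->MRU): [96 41]
  31. access 41: HIT. Cache (LRU->MRU): [96 41]
  32. access 41: HIT. Cache (LRU->MRU): [96 41]
  33. access 27: MISS, evict 96. Cache (LRU->MRU): [41 27]
Total: 21 hits, 12 misses, 10 evictions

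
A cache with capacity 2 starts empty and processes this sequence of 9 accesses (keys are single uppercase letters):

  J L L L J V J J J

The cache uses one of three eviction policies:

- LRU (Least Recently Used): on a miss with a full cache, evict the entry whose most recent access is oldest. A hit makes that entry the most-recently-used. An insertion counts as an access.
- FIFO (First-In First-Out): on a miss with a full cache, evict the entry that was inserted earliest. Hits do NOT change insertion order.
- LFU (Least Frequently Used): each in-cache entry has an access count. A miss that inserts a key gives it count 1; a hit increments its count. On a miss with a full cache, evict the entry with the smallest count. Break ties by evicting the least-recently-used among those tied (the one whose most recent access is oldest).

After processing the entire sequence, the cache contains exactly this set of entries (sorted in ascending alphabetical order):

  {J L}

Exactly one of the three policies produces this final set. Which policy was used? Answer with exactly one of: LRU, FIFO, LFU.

Simulating under each policy and comparing final sets:
  LRU: final set = {J V} -> differs
  FIFO: final set = {J V} -> differs
  LFU: final set = {J L} -> MATCHES target
Only LFU produces the target set.

Answer: LFU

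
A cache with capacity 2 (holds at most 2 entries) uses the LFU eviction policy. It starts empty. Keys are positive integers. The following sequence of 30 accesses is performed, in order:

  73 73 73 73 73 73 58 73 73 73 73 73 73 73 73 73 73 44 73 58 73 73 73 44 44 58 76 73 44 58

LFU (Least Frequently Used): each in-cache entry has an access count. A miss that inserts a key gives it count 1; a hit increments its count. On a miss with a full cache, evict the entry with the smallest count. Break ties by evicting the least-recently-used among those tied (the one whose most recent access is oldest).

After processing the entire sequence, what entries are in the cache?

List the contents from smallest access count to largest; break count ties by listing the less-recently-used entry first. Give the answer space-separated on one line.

Answer: 58 73

Derivation:
LFU simulation (capacity=2):
  1. access 73: MISS. Cache: [73(c=1)]
  2. access 73: HIT, count now 2. Cache: [73(c=2)]
  3. access 73: HIT, count now 3. Cache: [73(c=3)]
  4. access 73: HIT, count now 4. Cache: [73(c=4)]
  5. access 73: HIT, count now 5. Cache: [73(c=5)]
  6. access 73: HIT, count now 6. Cache: [73(c=6)]
  7. access 58: MISS. Cache: [58(c=1) 73(c=6)]
  8. access 73: HIT, count now 7. Cache: [58(c=1) 73(c=7)]
  9. access 73: HIT, count now 8. Cache: [58(c=1) 73(c=8)]
  10. access 73: HIT, count now 9. Cache: [58(c=1) 73(c=9)]
  11. access 73: HIT, count now 10. Cache: [58(c=1) 73(c=10)]
  12. access 73: HIT, count now 11. Cache: [58(c=1) 73(c=11)]
  13. access 73: HIT, count now 12. Cache: [58(c=1) 73(c=12)]
  14. access 73: HIT, count now 13. Cache: [58(c=1) 73(c=13)]
  15. access 73: HIT, count now 14. Cache: [58(c=1) 73(c=14)]
  16. access 73: HIT, count now 15. Cache: [58(c=1) 73(c=15)]
  17. access 73: HIT, count now 16. Cache: [58(c=1) 73(c=16)]
  18. access 44: MISS, evict 58(c=1). Cache: [44(c=1) 73(c=16)]
  19. access 73: HIT, count now 17. Cache: [44(c=1) 73(c=17)]
  20. access 58: MISS, evict 44(c=1). Cache: [58(c=1) 73(c=17)]
  21. access 73: HIT, count now 18. Cache: [58(c=1) 73(c=18)]
  22. access 73: HIT, count now 19. Cache: [58(c=1) 73(c=19)]
  23. access 73: HIT, count now 20. Cache: [58(c=1) 73(c=20)]
  24. access 44: MISS, evict 58(c=1). Cache: [44(c=1) 73(c=20)]
  25. access 44: HIT, count now 2. Cache: [44(c=2) 73(c=20)]
  26. access 58: MISS, evict 44(c=2). Cache: [58(c=1) 73(c=20)]
  27. access 76: MISS, evict 58(c=1). Cache: [76(c=1) 73(c=20)]
  28. access 73: HIT, count now 21. Cache: [76(c=1) 73(c=21)]
  29. access 44: MISS, evict 76(c=1). Cache: [44(c=1) 73(c=21)]
  30. access 58: MISS, evict 44(c=1). Cache: [58(c=1) 73(c=21)]
Total: 21 hits, 9 misses, 7 evictions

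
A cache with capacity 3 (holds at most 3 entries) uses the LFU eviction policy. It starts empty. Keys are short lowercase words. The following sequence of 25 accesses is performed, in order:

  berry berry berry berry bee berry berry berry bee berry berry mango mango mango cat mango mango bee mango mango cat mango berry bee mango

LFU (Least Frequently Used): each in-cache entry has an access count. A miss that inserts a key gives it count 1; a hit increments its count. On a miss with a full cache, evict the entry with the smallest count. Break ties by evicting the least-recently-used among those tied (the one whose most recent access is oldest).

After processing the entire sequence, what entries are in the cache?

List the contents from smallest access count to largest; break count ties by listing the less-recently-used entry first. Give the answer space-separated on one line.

Answer: bee mango berry

Derivation:
LFU simulation (capacity=3):
  1. access berry: MISS. Cache: [berry(c=1)]
  2. access berry: HIT, count now 2. Cache: [berry(c=2)]
  3. access berry: HIT, count now 3. Cache: [berry(c=3)]
  4. access berry: HIT, count now 4. Cache: [berry(c=4)]
  5. access bee: MISS. Cache: [bee(c=1) berry(c=4)]
  6. access berry: HIT, count now 5. Cache: [bee(c=1) berry(c=5)]
  7. access berry: HIT, count now 6. Cache: [bee(c=1) berry(c=6)]
  8. access berry: HIT, count now 7. Cache: [bee(c=1) berry(c=7)]
  9. access bee: HIT, count now 2. Cache: [bee(c=2) berry(c=7)]
  10. access berry: HIT, count now 8. Cache: [bee(c=2) berry(c=8)]
  11. access berry: HIT, count now 9. Cache: [bee(c=2) berry(c=9)]
  12. access mango: MISS. Cache: [mango(c=1) bee(c=2) berry(c=9)]
  13. access mango: HIT, count now 2. Cache: [bee(c=2) mango(c=2) berry(c=9)]
  14. access mango: HIT, count now 3. Cache: [bee(c=2) mango(c=3) berry(c=9)]
  15. access cat: MISS, evict bee(c=2). Cache: [cat(c=1) mango(c=3) berry(c=9)]
  16. access mango: HIT, count now 4. Cache: [cat(c=1) mango(c=4) berry(c=9)]
  17. access mango: HIT, count now 5. Cache: [cat(c=1) mango(c=5) berry(c=9)]
  18. access bee: MISS, evict cat(c=1). Cache: [bee(c=1) mango(c=5) berry(c=9)]
  19. access mango: HIT, count now 6. Cache: [bee(c=1) mango(c=6) berry(c=9)]
  20. access mango: HIT, count now 7. Cache: [bee(c=1) mango(c=7) berry(c=9)]
  21. access cat: MISS, evict bee(c=1). Cache: [cat(c=1) mango(c=7) berry(c=9)]
  22. access mango: HIT, count now 8. Cache: [cat(c=1) mango(c=8) berry(c=9)]
  23. access berry: HIT, count now 10. Cache: [cat(c=1) mango(c=8) berry(c=10)]
  24. access bee: MISS, evict cat(c=1). Cache: [bee(c=1) mango(c=8) berry(c=10)]
  25. access mango: HIT, count now 9. Cache: [bee(c=1) mango(c=9) berry(c=10)]
Total: 18 hits, 7 misses, 4 evictions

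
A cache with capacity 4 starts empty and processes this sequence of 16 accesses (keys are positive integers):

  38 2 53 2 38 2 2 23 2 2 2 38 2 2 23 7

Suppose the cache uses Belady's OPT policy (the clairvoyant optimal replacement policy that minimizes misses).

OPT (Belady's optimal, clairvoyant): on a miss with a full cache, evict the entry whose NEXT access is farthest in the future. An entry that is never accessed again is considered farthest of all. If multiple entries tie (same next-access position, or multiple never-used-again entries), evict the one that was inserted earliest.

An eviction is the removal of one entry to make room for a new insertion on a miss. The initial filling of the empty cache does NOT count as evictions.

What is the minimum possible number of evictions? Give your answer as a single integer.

Answer: 1

Derivation:
OPT (Belady) simulation (capacity=4):
  1. access 38: MISS. Cache: [38]
  2. access 2: MISS. Cache: [38 2]
  3. access 53: MISS. Cache: [38 2 53]
  4. access 2: HIT. Next use of 2: step 6. Cache: [38 2 53]
  5. access 38: HIT. Next use of 38: step 12. Cache: [38 2 53]
  6. access 2: HIT. Next use of 2: step 7. Cache: [38 2 53]
  7. access 2: HIT. Next use of 2: step 9. Cache: [38 2 53]
  8. access 23: MISS. Cache: [38 2 53 23]
  9. access 2: HIT. Next use of 2: step 10. Cache: [38 2 53 23]
  10. access 2: HIT. Next use of 2: step 11. Cache: [38 2 53 23]
  11. access 2: HIT. Next use of 2: step 13. Cache: [38 2 53 23]
  12. access 38: HIT. Next use of 38: never. Cache: [38 2 53 23]
  13. access 2: HIT. Next use of 2: step 14. Cache: [38 2 53 23]
  14. access 2: HIT. Next use of 2: never. Cache: [38 2 53 23]
  15. access 23: HIT. Next use of 23: never. Cache: [38 2 53 23]
  16. access 7: MISS, evict 38 (next use: never). Cache: [2 53 23 7]
Total: 11 hits, 5 misses, 1 evictions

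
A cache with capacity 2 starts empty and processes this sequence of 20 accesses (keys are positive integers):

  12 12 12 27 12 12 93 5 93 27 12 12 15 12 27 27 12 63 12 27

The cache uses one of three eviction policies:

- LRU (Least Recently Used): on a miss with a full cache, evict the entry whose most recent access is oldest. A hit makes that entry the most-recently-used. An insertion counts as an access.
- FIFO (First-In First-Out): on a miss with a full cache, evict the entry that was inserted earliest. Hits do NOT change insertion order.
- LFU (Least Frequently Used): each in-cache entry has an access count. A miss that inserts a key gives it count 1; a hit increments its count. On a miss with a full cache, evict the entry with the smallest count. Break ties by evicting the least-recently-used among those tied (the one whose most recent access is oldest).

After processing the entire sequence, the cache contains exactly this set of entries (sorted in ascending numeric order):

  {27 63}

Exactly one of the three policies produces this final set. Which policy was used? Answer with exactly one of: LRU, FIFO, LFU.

Simulating under each policy and comparing final sets:
  LRU: final set = {12 27} -> differs
  FIFO: final set = {27 63} -> MATCHES target
  LFU: final set = {12 27} -> differs
Only FIFO produces the target set.

Answer: FIFO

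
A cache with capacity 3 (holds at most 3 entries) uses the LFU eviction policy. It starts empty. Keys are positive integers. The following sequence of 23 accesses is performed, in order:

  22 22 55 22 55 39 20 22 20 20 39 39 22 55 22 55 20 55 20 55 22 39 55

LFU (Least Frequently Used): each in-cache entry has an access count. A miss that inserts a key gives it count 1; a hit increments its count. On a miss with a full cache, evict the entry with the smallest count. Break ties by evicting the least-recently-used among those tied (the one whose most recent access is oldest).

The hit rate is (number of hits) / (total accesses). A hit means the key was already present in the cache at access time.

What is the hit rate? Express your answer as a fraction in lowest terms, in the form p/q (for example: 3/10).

Answer: 15/23

Derivation:
LFU simulation (capacity=3):
  1. access 22: MISS. Cache: [22(c=1)]
  2. access 22: HIT, count now 2. Cache: [22(c=2)]
  3. access 55: MISS. Cache: [55(c=1) 22(c=2)]
  4. access 22: HIT, count now 3. Cache: [55(c=1) 22(c=3)]
  5. access 55: HIT, count now 2. Cache: [55(c=2) 22(c=3)]
  6. access 39: MISS. Cache: [39(c=1) 55(c=2) 22(c=3)]
  7. access 20: MISS, evict 39(c=1). Cache: [20(c=1) 55(c=2) 22(c=3)]
  8. access 22: HIT, count now 4. Cache: [20(c=1) 55(c=2) 22(c=4)]
  9. access 20: HIT, count now 2. Cache: [55(c=2) 20(c=2) 22(c=4)]
  10. access 20: HIT, count now 3. Cache: [55(c=2) 20(c=3) 22(c=4)]
  11. access 39: MISS, evict 55(c=2). Cache: [39(c=1) 20(c=3) 22(c=4)]
  12. access 39: HIT, count now 2. Cache: [39(c=2) 20(c=3) 22(c=4)]
  13. access 22: HIT, count now 5. Cache: [39(c=2) 20(c=3) 22(c=5)]
  14. access 55: MISS, evict 39(c=2). Cache: [55(c=1) 20(c=3) 22(c=5)]
  15. access 22: HIT, count now 6. Cache: [55(c=1) 20(c=3) 22(c=6)]
  16. access 55: HIT, count now 2. Cache: [55(c=2) 20(c=3) 22(c=6)]
  17. access 20: HIT, count now 4. Cache: [55(c=2) 20(c=4) 22(c=6)]
  18. access 55: HIT, count now 3. Cache: [55(c=3) 20(c=4) 22(c=6)]
  19. access 20: HIT, count now 5. Cache: [55(c=3) 20(c=5) 22(c=6)]
  20. access 55: HIT, count now 4. Cache: [55(c=4) 20(c=5) 22(c=6)]
  21. access 22: HIT, count now 7. Cache: [55(c=4) 20(c=5) 22(c=7)]
  22. access 39: MISS, evict 55(c=4). Cache: [39(c=1) 20(c=5) 22(c=7)]
  23. access 55: MISS, evict 39(c=1). Cache: [55(c=1) 20(c=5) 22(c=7)]
Total: 15 hits, 8 misses, 5 evictions

Hit rate = 15/23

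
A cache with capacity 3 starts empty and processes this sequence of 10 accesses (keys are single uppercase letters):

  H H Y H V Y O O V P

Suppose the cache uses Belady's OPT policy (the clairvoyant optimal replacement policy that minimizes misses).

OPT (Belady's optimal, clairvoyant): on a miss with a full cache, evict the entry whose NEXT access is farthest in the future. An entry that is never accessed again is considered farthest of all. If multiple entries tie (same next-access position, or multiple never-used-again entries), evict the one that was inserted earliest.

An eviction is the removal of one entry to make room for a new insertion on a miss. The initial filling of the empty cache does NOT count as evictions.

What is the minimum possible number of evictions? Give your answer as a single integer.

OPT (Belady) simulation (capacity=3):
  1. access H: MISS. Cache: [H]
  2. access H: HIT. Next use of H: step 4. Cache: [H]
  3. access Y: MISS. Cache: [H Y]
  4. access H: HIT. Next use of H: never. Cache: [H Y]
  5. access V: MISS. Cache: [H Y V]
  6. access Y: HIT. Next use of Y: never. Cache: [H Y V]
  7. access O: MISS, evict H (next use: never). Cache: [Y V O]
  8. access O: HIT. Next use of O: never. Cache: [Y V O]
  9. access V: HIT. Next use of V: never. Cache: [Y V O]
  10. access P: MISS, evict Y (next use: never). Cache: [V O P]
Total: 5 hits, 5 misses, 2 evictions

Answer: 2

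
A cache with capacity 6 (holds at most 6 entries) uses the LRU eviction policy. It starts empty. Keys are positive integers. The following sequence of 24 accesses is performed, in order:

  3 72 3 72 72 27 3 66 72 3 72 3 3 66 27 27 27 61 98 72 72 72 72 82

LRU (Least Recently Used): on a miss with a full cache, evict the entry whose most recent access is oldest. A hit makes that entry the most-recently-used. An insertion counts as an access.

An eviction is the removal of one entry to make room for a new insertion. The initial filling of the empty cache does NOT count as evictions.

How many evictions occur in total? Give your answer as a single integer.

LRU simulation (capacity=6):
  1. access 3: MISS. Cache (LRU->MRU): [3]
  2. access 72: MISS. Cache (LRU->MRU): [3 72]
  3. access 3: HIT. Cache (LRU->MRU): [72 3]
  4. access 72: HIT. Cache (LRU->MRU): [3 72]
  5. access 72: HIT. Cache (LRU->MRU): [3 72]
  6. access 27: MISS. Cache (LRU->MRU): [3 72 27]
  7. access 3: HIT. Cache (LRU->MRU): [72 27 3]
  8. access 66: MISS. Cache (LRU->MRU): [72 27 3 66]
  9. access 72: HIT. Cache (LRU->MRU): [27 3 66 72]
  10. access 3: HIT. Cache (LRU->MRU): [27 66 72 3]
  11. access 72: HIT. Cache (LRU->MRU): [27 66 3 72]
  12. access 3: HIT. Cache (LRU->MRU): [27 66 72 3]
  13. access 3: HIT. Cache (LRU->MRU): [27 66 72 3]
  14. access 66: HIT. Cache (LRU->MRU): [27 72 3 66]
  15. access 27: HIT. Cache (LRU->MRU): [72 3 66 27]
  16. access 27: HIT. Cache (LRU->MRU): [72 3 66 27]
  17. access 27: HIT. Cache (LRU->MRU): [72 3 66 27]
  18. access 61: MISS. Cache (LRU->MRU): [72 3 66 27 61]
  19. access 98: MISS. Cache (LRU->MRU): [72 3 66 27 61 98]
  20. access 72: HIT. Cache (LRU->MRU): [3 66 27 61 98 72]
  21. access 72: HIT. Cache (LRU->MRU): [3 66 27 61 98 72]
  22. access 72: HIT. Cache (LRU->MRU): [3 66 27 61 98 72]
  23. access 72: HIT. Cache (LRU->MRU): [3 66 27 61 98 72]
  24. access 82: MISS, evict 3. Cache (LRU->MRU): [66 27 61 98 72 82]
Total: 17 hits, 7 misses, 1 evictions

Answer: 1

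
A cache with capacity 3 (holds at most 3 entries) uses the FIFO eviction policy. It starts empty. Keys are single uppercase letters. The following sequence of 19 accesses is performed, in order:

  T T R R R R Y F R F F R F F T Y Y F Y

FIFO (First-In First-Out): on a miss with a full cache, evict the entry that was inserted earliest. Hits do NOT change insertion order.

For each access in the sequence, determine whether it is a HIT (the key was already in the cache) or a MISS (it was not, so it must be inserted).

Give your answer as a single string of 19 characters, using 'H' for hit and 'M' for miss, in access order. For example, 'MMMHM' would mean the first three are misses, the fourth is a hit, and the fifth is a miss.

Answer: MHMHHHMMHHHHHHMHHHH

Derivation:
FIFO simulation (capacity=3):
  1. access T: MISS. Cache (old->new): [T]
  2. access T: HIT. Cache (old->new): [T]
  3. access R: MISS. Cache (old->new): [T R]
  4. access R: HIT. Cache (old->new): [T R]
  5. access R: HIT. Cache (old->new): [T R]
  6. access R: HIT. Cache (old->new): [T R]
  7. access Y: MISS. Cache (old->new): [T R Y]
  8. access F: MISS, evict T. Cache (old->new): [R Y F]
  9. access R: HIT. Cache (old->new): [R Y F]
  10. access F: HIT. Cache (old->new): [R Y F]
  11. access F: HIT. Cache (old->new): [R Y F]
  12. access R: HIT. Cache (old->new): [R Y F]
  13. access F: HIT. Cache (old->new): [R Y F]
  14. access F: HIT. Cache (old->new): [R Y F]
  15. access T: MISS, evict R. Cache (old->new): [Y F T]
  16. access Y: HIT. Cache (old->new): [Y F T]
  17. access Y: HIT. Cache (old->new): [Y F T]
  18. access F: HIT. Cache (old->new): [Y F T]
  19. access Y: HIT. Cache (old->new): [Y F T]
Total: 14 hits, 5 misses, 2 evictions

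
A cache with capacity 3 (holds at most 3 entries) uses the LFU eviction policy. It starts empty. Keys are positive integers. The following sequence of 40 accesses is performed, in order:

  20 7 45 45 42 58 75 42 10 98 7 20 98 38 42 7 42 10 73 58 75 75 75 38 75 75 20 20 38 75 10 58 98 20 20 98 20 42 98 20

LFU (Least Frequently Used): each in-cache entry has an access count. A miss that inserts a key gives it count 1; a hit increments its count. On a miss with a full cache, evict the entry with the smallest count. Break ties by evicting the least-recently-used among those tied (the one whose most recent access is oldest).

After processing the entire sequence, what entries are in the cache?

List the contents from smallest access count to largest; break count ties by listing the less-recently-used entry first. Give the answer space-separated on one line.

LFU simulation (capacity=3):
  1. access 20: MISS. Cache: [20(c=1)]
  2. access 7: MISS. Cache: [20(c=1) 7(c=1)]
  3. access 45: MISS. Cache: [20(c=1) 7(c=1) 45(c=1)]
  4. access 45: HIT, count now 2. Cache: [20(c=1) 7(c=1) 45(c=2)]
  5. access 42: MISS, evict 20(c=1). Cache: [7(c=1) 42(c=1) 45(c=2)]
  6. access 58: MISS, evict 7(c=1). Cache: [42(c=1) 58(c=1) 45(c=2)]
  7. access 75: MISS, evict 42(c=1). Cache: [58(c=1) 75(c=1) 45(c=2)]
  8. access 42: MISS, evict 58(c=1). Cache: [75(c=1) 42(c=1) 45(c=2)]
  9. access 10: MISS, evict 75(c=1). Cache: [42(c=1) 10(c=1) 45(c=2)]
  10. access 98: MISS, evict 42(c=1). Cache: [10(c=1) 98(c=1) 45(c=2)]
  11. access 7: MISS, evict 10(c=1). Cache: [98(c=1) 7(c=1) 45(c=2)]
  12. access 20: MISS, evict 98(c=1). Cache: [7(c=1) 20(c=1) 45(c=2)]
  13. access 98: MISS, evict 7(c=1). Cache: [20(c=1) 98(c=1) 45(c=2)]
  14. access 38: MISS, evict 20(c=1). Cache: [98(c=1) 38(c=1) 45(c=2)]
  15. access 42: MISS, evict 98(c=1). Cache: [38(c=1) 42(c=1) 45(c=2)]
  16. access 7: MISS, evict 38(c=1). Cache: [42(c=1) 7(c=1) 45(c=2)]
  17. access 42: HIT, count now 2. Cache: [7(c=1) 45(c=2) 42(c=2)]
  18. access 10: MISS, evict 7(c=1). Cache: [10(c=1) 45(c=2) 42(c=2)]
  19. access 73: MISS, evict 10(c=1). Cache: [73(c=1) 45(c=2) 42(c=2)]
  20. access 58: MISS, evict 73(c=1). Cache: [58(c=1) 45(c=2) 42(c=2)]
  21. access 75: MISS, evict 58(c=1). Cache: [75(c=1) 45(c=2) 42(c=2)]
  22. access 75: HIT, count now 2. Cache: [45(c=2) 42(c=2) 75(c=2)]
  23. access 75: HIT, count now 3. Cache: [45(c=2) 42(c=2) 75(c=3)]
  24. access 38: MISS, evict 45(c=2). Cache: [38(c=1) 42(c=2) 75(c=3)]
  25. access 75: HIT, count now 4. Cache: [38(c=1) 42(c=2) 75(c=4)]
  26. access 75: HIT, count now 5. Cache: [38(c=1) 42(c=2) 75(c=5)]
  27. access 20: MISS, evict 38(c=1). Cache: [20(c=1) 42(c=2) 75(c=5)]
  28. access 20: HIT, count now 2. Cache: [42(c=2) 20(c=2) 75(c=5)]
  29. access 38: MISS, evict 42(c=2). Cache: [38(c=1) 20(c=2) 75(c=5)]
  30. access 75: HIT, count now 6. Cache: [38(c=1) 20(c=2) 75(c=6)]
  31. access 10: MISS, evict 38(c=1). Cache: [10(c=1) 20(c=2) 75(c=6)]
  32. access 58: MISS, evict 10(c=1). Cache: [58(c=1) 20(c=2) 75(c=6)]
  33. access 98: MISS, evict 58(c=1). Cache: [98(c=1) 20(c=2) 75(c=6)]
  34. access 20: HIT, count now 3. Cache: [98(c=1) 20(c=3) 75(c=6)]
  35. access 20: HIT, count now 4. Cache: [98(c=1) 20(c=4) 75(c=6)]
  36. access 98: HIT, count now 2. Cache: [98(c=2) 20(c=4) 75(c=6)]
  37. access 20: HIT, count now 5. Cache: [98(c=2) 20(c=5) 75(c=6)]
  38. access 42: MISS, evict 98(c=2). Cache: [42(c=1) 20(c=5) 75(c=6)]
  39. access 98: MISS, evict 42(c=1). Cache: [98(c=1) 20(c=5) 75(c=6)]
  40. access 20: HIT, count now 6. Cache: [98(c=1) 75(c=6) 20(c=6)]
Total: 13 hits, 27 misses, 24 evictions

Answer: 98 75 20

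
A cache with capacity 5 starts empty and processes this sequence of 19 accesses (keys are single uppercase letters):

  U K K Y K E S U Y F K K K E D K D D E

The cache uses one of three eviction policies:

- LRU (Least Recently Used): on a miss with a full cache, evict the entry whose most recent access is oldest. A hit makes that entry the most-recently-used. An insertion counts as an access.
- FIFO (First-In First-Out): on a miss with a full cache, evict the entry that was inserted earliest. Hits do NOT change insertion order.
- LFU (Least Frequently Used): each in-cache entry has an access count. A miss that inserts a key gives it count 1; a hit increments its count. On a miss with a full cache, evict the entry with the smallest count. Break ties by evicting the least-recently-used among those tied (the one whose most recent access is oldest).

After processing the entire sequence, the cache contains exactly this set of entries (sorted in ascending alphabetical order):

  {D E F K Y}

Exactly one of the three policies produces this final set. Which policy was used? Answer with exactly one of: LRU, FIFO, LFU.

Answer: LRU

Derivation:
Simulating under each policy and comparing final sets:
  LRU: final set = {D E F K Y} -> MATCHES target
  FIFO: final set = {D E F K S} -> differs
  LFU: final set = {D E K U Y} -> differs
Only LRU produces the target set.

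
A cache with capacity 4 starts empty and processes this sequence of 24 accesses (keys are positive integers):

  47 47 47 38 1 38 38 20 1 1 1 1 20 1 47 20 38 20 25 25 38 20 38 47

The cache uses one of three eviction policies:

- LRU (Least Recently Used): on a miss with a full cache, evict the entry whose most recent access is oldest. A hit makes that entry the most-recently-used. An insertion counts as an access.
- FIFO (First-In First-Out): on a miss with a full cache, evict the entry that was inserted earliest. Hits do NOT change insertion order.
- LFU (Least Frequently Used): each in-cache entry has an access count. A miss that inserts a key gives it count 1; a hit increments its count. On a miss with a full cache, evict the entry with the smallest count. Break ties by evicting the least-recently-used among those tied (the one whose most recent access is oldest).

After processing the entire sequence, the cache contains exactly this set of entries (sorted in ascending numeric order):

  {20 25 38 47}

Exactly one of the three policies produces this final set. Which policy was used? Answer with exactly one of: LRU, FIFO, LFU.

Simulating under each policy and comparing final sets:
  LRU: final set = {20 25 38 47} -> MATCHES target
  FIFO: final set = {1 20 25 47} -> differs
  LFU: final set = {1 20 38 47} -> differs
Only LRU produces the target set.

Answer: LRU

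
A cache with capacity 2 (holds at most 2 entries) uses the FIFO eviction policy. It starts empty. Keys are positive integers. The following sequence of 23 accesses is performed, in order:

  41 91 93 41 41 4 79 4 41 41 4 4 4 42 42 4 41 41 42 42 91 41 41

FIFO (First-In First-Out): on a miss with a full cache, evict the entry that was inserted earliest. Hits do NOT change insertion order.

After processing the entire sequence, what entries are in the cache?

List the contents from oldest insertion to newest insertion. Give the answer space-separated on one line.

FIFO simulation (capacity=2):
  1. access 41: MISS. Cache (old->new): [41]
  2. access 91: MISS. Cache (old->new): [41 91]
  3. access 93: MISS, evict 41. Cache (old->new): [91 93]
  4. access 41: MISS, evict 91. Cache (old->new): [93 41]
  5. access 41: HIT. Cache (old->new): [93 41]
  6. access 4: MISS, evict 93. Cache (old->new): [41 4]
  7. access 79: MISS, evict 41. Cache (old->new): [4 79]
  8. access 4: HIT. Cache (old->new): [4 79]
  9. access 41: MISS, evict 4. Cache (old->new): [79 41]
  10. access 41: HIT. Cache (old->new): [79 41]
  11. access 4: MISS, evict 79. Cache (old->new): [41 4]
  12. access 4: HIT. Cache (old->new): [41 4]
  13. access 4: HIT. Cache (old->new): [41 4]
  14. access 42: MISS, evict 41. Cache (old->new): [4 42]
  15. access 42: HIT. Cache (old->new): [4 42]
  16. access 4: HIT. Cache (old->new): [4 42]
  17. access 41: MISS, evict 4. Cache (old->new): [42 41]
  18. access 41: HIT. Cache (old->new): [42 41]
  19. access 42: HIT. Cache (old->new): [42 41]
  20. access 42: HIT. Cache (old->new): [42 41]
  21. access 91: MISS, evict 42. Cache (old->new): [41 91]
  22. access 41: HIT. Cache (old->new): [41 91]
  23. access 41: HIT. Cache (old->new): [41 91]
Total: 12 hits, 11 misses, 9 evictions

Answer: 41 91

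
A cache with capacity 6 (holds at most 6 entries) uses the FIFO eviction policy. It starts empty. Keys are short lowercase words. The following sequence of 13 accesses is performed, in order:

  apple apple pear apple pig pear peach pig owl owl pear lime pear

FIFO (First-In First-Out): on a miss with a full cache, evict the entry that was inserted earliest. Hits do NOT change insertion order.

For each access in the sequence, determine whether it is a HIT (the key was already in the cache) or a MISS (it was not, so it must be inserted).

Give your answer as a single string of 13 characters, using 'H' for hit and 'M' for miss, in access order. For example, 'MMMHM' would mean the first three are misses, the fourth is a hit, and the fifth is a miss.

FIFO simulation (capacity=6):
  1. access apple: MISS. Cache (old->new): [apple]
  2. access apple: HIT. Cache (old->new): [apple]
  3. access pear: MISS. Cache (old->new): [apple pear]
  4. access apple: HIT. Cache (old->new): [apple pear]
  5. access pig: MISS. Cache (old->new): [apple pear pig]
  6. access pear: HIT. Cache (old->new): [apple pear pig]
  7. access peach: MISS. Cache (old->new): [apple pear pig peach]
  8. access pig: HIT. Cache (old->new): [apple pear pig peach]
  9. access owl: MISS. Cache (old->new): [apple pear pig peach owl]
  10. access owl: HIT. Cache (old->new): [apple pear pig peach owl]
  11. access pear: HIT. Cache (old->new): [apple pear pig peach owl]
  12. access lime: MISS. Cache (old->new): [apple pear pig peach owl lime]
  13. access pear: HIT. Cache (old->new): [apple pear pig peach owl lime]
Total: 7 hits, 6 misses, 0 evictions

Answer: MHMHMHMHMHHMH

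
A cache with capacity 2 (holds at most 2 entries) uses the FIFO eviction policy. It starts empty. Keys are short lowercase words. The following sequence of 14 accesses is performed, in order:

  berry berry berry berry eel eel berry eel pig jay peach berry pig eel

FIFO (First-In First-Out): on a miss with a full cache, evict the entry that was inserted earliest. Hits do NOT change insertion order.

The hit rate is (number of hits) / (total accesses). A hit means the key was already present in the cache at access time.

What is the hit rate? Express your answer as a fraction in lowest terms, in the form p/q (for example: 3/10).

FIFO simulation (capacity=2):
  1. access berry: MISS. Cache (old->new): [berry]
  2. access berry: HIT. Cache (old->new): [berry]
  3. access berry: HIT. Cache (old->new): [berry]
  4. access berry: HIT. Cache (old->new): [berry]
  5. access eel: MISS. Cache (old->new): [berry eel]
  6. access eel: HIT. Cache (old->new): [berry eel]
  7. access berry: HIT. Cache (old->new): [berry eel]
  8. access eel: HIT. Cache (old->new): [berry eel]
  9. access pig: MISS, evict berry. Cache (old->new): [eel pig]
  10. access jay: MISS, evict eel. Cache (old->new): [pig jay]
  11. access peach: MISS, evict pig. Cache (old->new): [jay peach]
  12. access berry: MISS, evict jay. Cache (old->new): [peach berry]
  13. access pig: MISS, evict peach. Cache (old->new): [berry pig]
  14. access eel: MISS, evict berry. Cache (old->new): [pig eel]
Total: 6 hits, 8 misses, 6 evictions

Hit rate = 6/14 = 3/7

Answer: 3/7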